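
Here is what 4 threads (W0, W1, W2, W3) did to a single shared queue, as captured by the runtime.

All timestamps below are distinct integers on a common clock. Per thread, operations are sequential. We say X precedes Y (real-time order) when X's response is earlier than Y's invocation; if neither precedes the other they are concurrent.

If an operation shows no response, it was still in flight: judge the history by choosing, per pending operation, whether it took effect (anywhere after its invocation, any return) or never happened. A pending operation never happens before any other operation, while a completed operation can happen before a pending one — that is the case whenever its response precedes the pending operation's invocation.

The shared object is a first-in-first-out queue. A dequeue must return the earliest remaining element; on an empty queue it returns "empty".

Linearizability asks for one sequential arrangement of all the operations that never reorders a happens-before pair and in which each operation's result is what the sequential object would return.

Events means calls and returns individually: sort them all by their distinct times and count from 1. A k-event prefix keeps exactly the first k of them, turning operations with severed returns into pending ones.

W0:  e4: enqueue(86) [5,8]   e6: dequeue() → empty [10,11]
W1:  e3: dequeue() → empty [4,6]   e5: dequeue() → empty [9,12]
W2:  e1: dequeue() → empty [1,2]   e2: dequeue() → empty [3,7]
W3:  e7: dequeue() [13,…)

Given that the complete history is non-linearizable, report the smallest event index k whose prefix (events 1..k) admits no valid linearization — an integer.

12

events 1..11 are linearizable, e.g. via e1, e2, e3, e4, e5, e6:
after step 1 (e1 dequeue() → empty): queue <>
after step 2 (e2 dequeue() → empty): queue <>
after step 3 (e3 dequeue() → empty): queue <>
after step 4 (e4 enqueue(86)): queue <86>
after step 5 (e5 dequeue() (pending, included)): queue <>
after step 6 (e6 dequeue() → empty): queue <>
include event 12 — e5 responding at 12 — and every candidate order breaks
sample order e1, e2, e3, e4, e5, e6 stalls at step 5 — e5 dequeue() → empty has no legal effect
sample order e1, e2, e3, e4, e6, e5 stalls at step 5 — e6 dequeue() → empty has no legal effect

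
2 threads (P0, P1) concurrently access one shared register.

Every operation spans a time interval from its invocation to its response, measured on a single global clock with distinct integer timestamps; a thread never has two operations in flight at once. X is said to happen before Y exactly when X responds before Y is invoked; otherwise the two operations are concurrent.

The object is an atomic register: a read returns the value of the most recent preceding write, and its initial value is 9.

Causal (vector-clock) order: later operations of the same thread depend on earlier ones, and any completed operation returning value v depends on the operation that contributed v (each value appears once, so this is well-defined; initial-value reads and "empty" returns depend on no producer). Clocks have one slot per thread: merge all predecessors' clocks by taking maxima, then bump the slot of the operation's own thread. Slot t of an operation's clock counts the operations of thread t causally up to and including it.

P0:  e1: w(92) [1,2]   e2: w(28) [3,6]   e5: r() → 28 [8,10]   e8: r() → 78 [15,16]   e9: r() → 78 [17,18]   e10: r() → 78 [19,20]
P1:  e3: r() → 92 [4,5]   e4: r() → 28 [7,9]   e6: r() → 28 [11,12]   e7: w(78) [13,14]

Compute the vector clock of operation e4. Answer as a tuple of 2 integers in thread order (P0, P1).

root op e1, invoked 1: fresh clock plus P0's own tick → (1, 0)
e3 (invocation 4): componentwise max over VC(e1)=(1, 0), +1 at P1, giving (1, 1)
e2 (invocation 3): componentwise max over VC(e1)=(1, 0), +1 at P0, giving (2, 0)
e5 (invocation 8): componentwise max over VC(e2)=(2, 0), +1 at P0, giving (3, 0)
e4 (invocation 7): componentwise max over VC(e2)=(2, 0), VC(e3)=(1, 1), +1 at P1, giving (2, 2)
e6 (invocation 11): componentwise max over VC(e2)=(2, 0), VC(e4)=(2, 2), +1 at P1, giving (2, 3)
e7 (invocation 13): componentwise max over VC(e6)=(2, 3), +1 at P1, giving (2, 4)
e8 (invocation 15): componentwise max over VC(e5)=(3, 0), VC(e7)=(2, 4), +1 at P0, giving (4, 4)
e9 (invocation 17): componentwise max over VC(e7)=(2, 4), VC(e8)=(4, 4), +1 at P0, giving (5, 4)
e10 (invocation 19): componentwise max over VC(e7)=(2, 4), VC(e9)=(5, 4), +1 at P0, giving (6, 4)
target: VC(e4) = (2, 2)

(2, 2)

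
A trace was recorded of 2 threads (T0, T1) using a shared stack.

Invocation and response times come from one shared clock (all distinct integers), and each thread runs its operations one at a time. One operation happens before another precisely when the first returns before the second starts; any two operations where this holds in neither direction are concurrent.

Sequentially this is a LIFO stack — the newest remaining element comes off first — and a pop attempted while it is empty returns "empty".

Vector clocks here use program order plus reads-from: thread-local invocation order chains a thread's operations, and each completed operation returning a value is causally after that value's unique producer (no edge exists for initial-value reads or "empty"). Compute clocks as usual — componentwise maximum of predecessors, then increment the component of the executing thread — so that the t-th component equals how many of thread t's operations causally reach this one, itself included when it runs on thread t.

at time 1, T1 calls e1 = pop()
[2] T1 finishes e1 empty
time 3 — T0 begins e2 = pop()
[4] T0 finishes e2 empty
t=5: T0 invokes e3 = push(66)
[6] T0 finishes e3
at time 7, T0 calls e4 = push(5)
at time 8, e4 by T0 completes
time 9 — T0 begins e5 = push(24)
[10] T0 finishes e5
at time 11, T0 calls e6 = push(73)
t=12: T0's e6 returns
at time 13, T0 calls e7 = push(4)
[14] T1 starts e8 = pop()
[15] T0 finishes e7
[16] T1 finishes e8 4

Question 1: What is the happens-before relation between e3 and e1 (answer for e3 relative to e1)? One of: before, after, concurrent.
Answer: after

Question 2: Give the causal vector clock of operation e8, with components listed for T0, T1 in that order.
Answer: (6, 2)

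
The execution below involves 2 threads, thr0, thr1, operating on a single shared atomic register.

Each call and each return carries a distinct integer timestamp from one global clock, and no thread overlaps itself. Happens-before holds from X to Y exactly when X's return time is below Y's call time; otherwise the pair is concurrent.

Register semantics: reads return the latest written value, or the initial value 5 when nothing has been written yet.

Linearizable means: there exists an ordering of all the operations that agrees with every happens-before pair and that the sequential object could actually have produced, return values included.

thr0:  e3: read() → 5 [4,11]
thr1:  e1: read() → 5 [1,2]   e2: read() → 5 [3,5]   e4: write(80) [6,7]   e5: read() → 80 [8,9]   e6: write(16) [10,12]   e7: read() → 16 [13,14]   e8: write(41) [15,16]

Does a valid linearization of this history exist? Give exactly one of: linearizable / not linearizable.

linearizable

witness order: e1, e2, e3, e4, e5, e6, e7, e8
1. e1 read() → 5, leaving value 5
2. e2 read() → 5, leaving value 5
3. e3 read() → 5, leaving value 5
4. e4 write(80), leaving value 80
5. e5 read() → 80, leaving value 80
6. e6 write(16), leaving value 16
7. e7 read() → 16, leaving value 16
8. e8 write(41), leaving value 41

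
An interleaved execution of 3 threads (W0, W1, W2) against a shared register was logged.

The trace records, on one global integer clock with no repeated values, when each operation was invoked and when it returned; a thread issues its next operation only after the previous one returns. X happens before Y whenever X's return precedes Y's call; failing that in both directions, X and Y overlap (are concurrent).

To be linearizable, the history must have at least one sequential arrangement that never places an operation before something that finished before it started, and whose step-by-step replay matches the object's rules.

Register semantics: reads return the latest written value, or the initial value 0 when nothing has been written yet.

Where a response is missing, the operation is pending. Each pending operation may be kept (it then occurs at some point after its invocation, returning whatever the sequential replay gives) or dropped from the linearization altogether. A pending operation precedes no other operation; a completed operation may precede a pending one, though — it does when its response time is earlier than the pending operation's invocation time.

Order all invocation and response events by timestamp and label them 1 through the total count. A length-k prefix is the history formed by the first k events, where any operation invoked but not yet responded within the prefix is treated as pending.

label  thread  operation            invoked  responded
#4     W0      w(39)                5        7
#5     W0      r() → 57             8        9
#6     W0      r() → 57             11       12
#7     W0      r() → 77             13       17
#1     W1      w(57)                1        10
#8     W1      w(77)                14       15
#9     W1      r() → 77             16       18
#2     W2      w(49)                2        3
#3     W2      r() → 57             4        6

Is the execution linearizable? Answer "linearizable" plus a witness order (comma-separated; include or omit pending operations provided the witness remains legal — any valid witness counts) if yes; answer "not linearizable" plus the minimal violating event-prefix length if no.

linearizable — witness: #2, #4, #1, #3, #5, #6, #8, #7, #9

after step 1 (#2 w(49)): value 49
after step 2 (#4 w(39)): value 39
after step 3 (#1 w(57)): value 57
after step 4 (#3 r() → 57): value 57
after step 5 (#5 r() → 57): value 57
after step 6 (#6 r() → 57): value 57
after step 7 (#8 w(77)): value 77
after step 8 (#7 r() → 77): value 77
after step 9 (#9 r() → 77): value 77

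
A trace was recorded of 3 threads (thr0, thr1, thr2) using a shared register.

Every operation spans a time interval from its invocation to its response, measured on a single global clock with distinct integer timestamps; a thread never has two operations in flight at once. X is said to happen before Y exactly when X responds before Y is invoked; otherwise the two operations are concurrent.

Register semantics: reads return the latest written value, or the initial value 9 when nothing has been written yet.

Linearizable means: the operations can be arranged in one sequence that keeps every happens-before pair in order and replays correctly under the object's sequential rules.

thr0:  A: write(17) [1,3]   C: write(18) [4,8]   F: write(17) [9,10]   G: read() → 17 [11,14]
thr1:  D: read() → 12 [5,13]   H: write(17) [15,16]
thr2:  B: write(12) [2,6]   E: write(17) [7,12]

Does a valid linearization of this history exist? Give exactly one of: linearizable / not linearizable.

a witness: A, B, D, C, E, F, G, H
1. A write(17), leaving value 17
2. B write(12), leaving value 12
3. D read() → 12, leaving value 12
4. C write(18), leaving value 18
5. E write(17), leaving value 17
6. F write(17), leaving value 17
7. G read() → 17, leaving value 17
8. H write(17), leaving value 17

linearizable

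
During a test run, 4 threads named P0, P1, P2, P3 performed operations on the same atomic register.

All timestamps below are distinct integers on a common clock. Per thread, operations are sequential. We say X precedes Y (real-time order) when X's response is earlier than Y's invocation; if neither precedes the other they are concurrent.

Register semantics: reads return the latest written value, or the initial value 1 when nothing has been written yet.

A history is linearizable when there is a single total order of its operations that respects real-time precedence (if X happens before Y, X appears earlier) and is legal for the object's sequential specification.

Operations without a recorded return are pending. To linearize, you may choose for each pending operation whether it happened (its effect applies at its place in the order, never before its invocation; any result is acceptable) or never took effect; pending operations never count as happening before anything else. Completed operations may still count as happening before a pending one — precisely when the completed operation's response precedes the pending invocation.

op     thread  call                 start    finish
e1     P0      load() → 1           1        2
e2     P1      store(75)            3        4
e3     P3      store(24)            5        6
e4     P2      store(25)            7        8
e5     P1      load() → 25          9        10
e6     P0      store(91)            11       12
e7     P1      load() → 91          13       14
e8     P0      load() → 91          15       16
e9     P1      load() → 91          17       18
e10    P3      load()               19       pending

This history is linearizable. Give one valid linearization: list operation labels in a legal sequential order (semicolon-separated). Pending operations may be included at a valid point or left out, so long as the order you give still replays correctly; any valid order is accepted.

after step 1 (e1 load() → 1): value 1
after step 2 (e2 store(75)): value 75
after step 3 (e3 store(24)): value 24
after step 4 (e4 store(25)): value 25
after step 5 (e5 load() → 25): value 25
after step 6 (e6 store(91)): value 91
after step 7 (e7 load() → 91): value 91
after step 8 (e8 load() → 91): value 91
after step 9 (e9 load() → 91): value 91

e1; e2; e3; e4; e5; e6; e7; e8; e9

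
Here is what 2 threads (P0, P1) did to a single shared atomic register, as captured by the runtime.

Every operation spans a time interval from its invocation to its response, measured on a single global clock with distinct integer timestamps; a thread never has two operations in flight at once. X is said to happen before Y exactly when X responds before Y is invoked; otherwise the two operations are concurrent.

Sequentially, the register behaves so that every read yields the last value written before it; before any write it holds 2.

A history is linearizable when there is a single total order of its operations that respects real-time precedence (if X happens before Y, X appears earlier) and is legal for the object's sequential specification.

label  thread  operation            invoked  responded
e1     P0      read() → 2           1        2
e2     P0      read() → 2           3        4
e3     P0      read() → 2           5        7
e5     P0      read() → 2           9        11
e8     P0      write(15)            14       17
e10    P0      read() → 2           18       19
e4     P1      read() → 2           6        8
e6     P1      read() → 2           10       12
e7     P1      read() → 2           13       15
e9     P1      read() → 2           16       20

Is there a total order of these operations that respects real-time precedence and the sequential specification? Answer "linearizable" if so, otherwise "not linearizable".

cut after 18 events: linearizable; cut after 19 events (e10 responds, time 19): not linearizable
8 orders of the 9 completed atomic register ops respect real time; none is legal
every completion of the 1 pending operation (e9) was checked; none linearizes
e.g. e1, e2, e3, e4, e5, e6, e7, e8, e10 (pending dropped): illegal at step 9, since e10 read() → 2 cannot apply there
e.g. e1, e2, e3, e4, e5, e6, e8, e7, e10 (pending dropped): illegal at step 8, since e7 read() → 2 cannot apply there

not linearizable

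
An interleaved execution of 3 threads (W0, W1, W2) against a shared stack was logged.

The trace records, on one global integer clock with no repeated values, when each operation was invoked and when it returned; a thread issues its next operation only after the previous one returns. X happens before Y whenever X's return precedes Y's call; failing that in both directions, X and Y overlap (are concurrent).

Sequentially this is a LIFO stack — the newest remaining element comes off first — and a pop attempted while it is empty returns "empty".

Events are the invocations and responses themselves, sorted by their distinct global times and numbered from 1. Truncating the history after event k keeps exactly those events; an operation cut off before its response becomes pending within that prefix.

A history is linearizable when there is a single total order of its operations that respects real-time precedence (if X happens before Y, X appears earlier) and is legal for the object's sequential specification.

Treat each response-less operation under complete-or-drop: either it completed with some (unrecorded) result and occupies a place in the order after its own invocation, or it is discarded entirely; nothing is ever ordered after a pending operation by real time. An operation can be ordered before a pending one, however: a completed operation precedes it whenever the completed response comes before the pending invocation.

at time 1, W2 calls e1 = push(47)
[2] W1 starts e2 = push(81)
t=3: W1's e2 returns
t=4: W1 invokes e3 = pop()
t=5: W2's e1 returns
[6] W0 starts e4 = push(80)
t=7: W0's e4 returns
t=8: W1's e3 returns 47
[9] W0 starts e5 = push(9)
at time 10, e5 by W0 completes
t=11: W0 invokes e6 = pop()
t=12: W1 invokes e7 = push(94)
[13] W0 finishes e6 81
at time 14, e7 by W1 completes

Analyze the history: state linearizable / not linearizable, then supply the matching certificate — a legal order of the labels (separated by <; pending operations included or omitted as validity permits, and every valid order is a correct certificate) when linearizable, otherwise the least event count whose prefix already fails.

not linearizable — minimal violating prefix: 13 events

cut after 12 events: linearizable; cut after 13 events (e6 responds, time 13): not linearizable
every one of the 5 real-time-consistent orders over 6 completed stack ops fails the sequential spec
include/drop combinations of the 1 pending operation (e7) were all tried; none helps
sample order e1, e2, e3, e4, e5, e6 (pending dropped) stalls at step 3 — e3 pop() → 47 has no legal effect
sample order e1, e2, e4, e3, e5, e6 (pending dropped) stalls at step 4 — e3 pop() → 47 has no legal effect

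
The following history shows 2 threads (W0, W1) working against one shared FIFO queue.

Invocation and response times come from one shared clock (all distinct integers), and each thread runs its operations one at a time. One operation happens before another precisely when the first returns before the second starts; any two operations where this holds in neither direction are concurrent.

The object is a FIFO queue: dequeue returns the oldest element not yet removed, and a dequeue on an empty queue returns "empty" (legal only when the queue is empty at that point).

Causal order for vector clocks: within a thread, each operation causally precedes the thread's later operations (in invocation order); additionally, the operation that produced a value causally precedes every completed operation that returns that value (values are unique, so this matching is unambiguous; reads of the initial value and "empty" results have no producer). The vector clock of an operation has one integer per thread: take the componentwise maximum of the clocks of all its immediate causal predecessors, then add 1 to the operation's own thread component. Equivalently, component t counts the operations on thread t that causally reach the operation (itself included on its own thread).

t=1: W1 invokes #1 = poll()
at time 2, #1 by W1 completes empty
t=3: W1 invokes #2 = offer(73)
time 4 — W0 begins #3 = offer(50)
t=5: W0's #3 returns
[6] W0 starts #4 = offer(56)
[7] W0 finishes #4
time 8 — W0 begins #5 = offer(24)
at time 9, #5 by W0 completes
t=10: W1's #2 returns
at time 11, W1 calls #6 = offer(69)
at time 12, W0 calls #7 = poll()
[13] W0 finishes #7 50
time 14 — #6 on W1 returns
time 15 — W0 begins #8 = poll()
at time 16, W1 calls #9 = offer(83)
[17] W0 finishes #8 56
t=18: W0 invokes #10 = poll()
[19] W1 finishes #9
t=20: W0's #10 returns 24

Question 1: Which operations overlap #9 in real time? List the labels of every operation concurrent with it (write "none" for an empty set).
#9 spans [16,19]; an op avoiding the whole window 16..19 is ordered, any other is concurrent
#1 [1,2]: before
#2 [3,10]: before
#3 [4,5]: before
#4 [6,7]: before
#5 [8,9]: before
#6 [11,14]: before
#7 [12,13]: before
#8 [15,17]: concurrent
#10 [18,20]: concurrent

#10, #8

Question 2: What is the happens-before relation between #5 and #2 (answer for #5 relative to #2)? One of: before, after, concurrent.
#5 spans [8,9], #2 spans [3,10]
the intervals overlap in both directions

concurrent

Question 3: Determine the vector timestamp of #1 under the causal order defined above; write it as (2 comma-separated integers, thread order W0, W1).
root op #1, invoked 1: fresh clock plus W1's own tick → (0, 1)
root op #3, invoked 4: fresh clock plus W0's own tick → (1, 0)
VC(#2, invoked at 3): max of VC(#1)=(0, 1), then +1 on thread W1 → (0, 2)
VC(#4, invoked at 6): max of VC(#3)=(1, 0), then +1 on thread W0 → (2, 0)
VC(#6, invoked at 11): max of VC(#2)=(0, 2), then +1 on thread W1 → (0, 3)
VC(#5, invoked at 8): max of VC(#4)=(2, 0), then +1 on thread W0 → (3, 0)
VC(#9, invoked at 16): max of VC(#6)=(0, 3), then +1 on thread W1 → (0, 4)
VC(#7, invoked at 12): max of VC(#3)=(1, 0), VC(#5)=(3, 0), then +1 on thread W0 → (4, 0)
VC(#8, invoked at 15): max of VC(#4)=(2, 0), VC(#7)=(4, 0), then +1 on thread W0 → (5, 0)
VC(#10, invoked at 18): max of VC(#5)=(3, 0), VC(#8)=(5, 0), then +1 on thread W0 → (6, 0)
target: VC(#1) = (0, 1)

(0, 1)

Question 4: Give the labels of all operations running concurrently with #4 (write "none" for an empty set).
#4 runs from 6 to 7; window-overlapping ops are concurrent
#1 [1,2]: before
#2 [3,10]: concurrent
#3 [4,5]: before
#5 [8,9]: after
#6 [11,14]: after
#7 [12,13]: after
#8 [15,17]: after
#9 [16,19]: after
#10 [18,20]: after

#2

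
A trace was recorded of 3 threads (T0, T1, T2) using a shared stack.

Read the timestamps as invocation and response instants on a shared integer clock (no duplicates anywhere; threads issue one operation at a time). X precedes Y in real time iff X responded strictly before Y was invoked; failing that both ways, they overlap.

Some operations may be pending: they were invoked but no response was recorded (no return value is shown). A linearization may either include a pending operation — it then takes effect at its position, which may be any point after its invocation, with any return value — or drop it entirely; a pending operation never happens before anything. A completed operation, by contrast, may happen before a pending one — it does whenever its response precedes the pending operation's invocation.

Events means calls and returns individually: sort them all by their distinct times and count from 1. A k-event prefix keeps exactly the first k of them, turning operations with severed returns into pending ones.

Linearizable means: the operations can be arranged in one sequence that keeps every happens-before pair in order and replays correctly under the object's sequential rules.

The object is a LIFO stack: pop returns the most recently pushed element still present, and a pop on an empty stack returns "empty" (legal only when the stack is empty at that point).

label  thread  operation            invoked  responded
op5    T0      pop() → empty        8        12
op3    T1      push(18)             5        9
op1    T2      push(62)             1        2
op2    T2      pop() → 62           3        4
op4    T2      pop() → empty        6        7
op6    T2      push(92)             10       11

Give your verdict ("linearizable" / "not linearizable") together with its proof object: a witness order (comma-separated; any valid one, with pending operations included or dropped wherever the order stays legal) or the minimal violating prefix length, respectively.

linearizable — witness: op1, op2, op4, op5, op3, op6

after step 1 (op1 push(62)): stack <62>
after step 2 (op2 pop() → 62): stack <>
after step 3 (op4 pop() → empty): stack <>
after step 4 (op5 pop() → empty): stack <>
after step 5 (op3 push(18)): stack <18>
after step 6 (op6 push(92)): stack <18,92>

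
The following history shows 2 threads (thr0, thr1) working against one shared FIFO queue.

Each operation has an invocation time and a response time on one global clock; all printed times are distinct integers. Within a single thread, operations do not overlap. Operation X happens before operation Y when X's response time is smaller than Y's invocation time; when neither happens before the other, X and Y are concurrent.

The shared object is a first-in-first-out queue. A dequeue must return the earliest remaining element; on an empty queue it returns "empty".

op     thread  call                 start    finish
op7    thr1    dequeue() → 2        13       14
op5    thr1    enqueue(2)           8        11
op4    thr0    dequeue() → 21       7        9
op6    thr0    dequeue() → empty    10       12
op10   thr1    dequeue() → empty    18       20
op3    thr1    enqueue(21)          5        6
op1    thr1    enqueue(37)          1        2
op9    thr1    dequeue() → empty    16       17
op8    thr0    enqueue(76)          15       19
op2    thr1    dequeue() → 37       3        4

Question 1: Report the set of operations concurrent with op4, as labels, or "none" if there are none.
op5

op4 spans [7,9]: anything still running between times 7 and 9 counts as concurrent
op1 [1,2]: before
op2 [3,4]: before
op3 [5,6]: before
op5 [8,11]: concurrent
op6 [10,12]: after
op7 [13,14]: after
op8 [15,19]: after
op9 [16,17]: after
op10 [18,20]: after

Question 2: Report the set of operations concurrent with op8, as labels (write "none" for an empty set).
op10, op9

op8 runs from 15 to 19; window-overlapping ops are concurrent
op1 [1,2]: before
op2 [3,4]: before
op3 [5,6]: before
op4 [7,9]: before
op5 [8,11]: before
op6 [10,12]: before
op7 [13,14]: before
op9 [16,17]: concurrent
op10 [18,20]: concurrent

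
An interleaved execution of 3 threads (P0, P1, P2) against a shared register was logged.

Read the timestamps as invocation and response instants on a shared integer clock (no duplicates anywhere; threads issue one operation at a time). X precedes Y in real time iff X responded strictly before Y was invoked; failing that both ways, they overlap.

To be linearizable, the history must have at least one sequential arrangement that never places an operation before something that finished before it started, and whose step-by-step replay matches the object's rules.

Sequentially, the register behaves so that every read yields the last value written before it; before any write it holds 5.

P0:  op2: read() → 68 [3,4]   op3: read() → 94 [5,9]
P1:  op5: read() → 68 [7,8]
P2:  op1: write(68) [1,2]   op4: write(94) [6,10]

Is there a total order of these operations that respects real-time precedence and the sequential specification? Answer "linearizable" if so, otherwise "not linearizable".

one valid linearization: op1, op2, op5, op4, op3
1. op1 write(68), leaving value 68
2. op2 read() → 68, leaving value 68
3. op5 read() → 68, leaving value 68
4. op4 write(94), leaving value 94
5. op3 read() → 94, leaving value 94

linearizable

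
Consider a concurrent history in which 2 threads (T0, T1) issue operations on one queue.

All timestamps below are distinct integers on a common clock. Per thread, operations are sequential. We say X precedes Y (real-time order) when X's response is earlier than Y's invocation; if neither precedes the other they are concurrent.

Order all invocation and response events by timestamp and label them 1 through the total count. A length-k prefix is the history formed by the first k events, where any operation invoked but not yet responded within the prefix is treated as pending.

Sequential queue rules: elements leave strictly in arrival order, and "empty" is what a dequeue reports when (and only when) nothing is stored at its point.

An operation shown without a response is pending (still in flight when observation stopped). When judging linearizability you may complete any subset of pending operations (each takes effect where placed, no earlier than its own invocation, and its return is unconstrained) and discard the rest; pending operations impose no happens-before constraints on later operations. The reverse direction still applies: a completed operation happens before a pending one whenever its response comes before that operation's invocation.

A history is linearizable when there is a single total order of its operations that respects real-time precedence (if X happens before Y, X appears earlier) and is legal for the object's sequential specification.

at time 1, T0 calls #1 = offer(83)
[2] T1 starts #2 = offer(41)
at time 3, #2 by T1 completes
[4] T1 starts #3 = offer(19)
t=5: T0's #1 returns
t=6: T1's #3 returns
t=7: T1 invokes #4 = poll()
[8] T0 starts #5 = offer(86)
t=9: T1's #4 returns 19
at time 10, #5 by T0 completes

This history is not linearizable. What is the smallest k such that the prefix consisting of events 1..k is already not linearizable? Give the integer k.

events 1..8 are linearizable, e.g. via #1, #2, #3:
after step 1 (#1 offer(83)): queue <83>
after step 2 (#2 offer(41)): queue <83,41>
after step 3 (#3 offer(19)): queue <83,41,19>
at event 9 (#4's time-9 response) nothing linearizes any more
including or dropping the 1 pending operation (#5) in any combination fails
take #1, #2, #3, #4 (pending dropped): step 4 already fails, because #4 poll() → 19 cannot occur there
take #2, #1, #3, #4 (pending dropped): step 4 already fails, because #4 poll() → 19 cannot occur there

9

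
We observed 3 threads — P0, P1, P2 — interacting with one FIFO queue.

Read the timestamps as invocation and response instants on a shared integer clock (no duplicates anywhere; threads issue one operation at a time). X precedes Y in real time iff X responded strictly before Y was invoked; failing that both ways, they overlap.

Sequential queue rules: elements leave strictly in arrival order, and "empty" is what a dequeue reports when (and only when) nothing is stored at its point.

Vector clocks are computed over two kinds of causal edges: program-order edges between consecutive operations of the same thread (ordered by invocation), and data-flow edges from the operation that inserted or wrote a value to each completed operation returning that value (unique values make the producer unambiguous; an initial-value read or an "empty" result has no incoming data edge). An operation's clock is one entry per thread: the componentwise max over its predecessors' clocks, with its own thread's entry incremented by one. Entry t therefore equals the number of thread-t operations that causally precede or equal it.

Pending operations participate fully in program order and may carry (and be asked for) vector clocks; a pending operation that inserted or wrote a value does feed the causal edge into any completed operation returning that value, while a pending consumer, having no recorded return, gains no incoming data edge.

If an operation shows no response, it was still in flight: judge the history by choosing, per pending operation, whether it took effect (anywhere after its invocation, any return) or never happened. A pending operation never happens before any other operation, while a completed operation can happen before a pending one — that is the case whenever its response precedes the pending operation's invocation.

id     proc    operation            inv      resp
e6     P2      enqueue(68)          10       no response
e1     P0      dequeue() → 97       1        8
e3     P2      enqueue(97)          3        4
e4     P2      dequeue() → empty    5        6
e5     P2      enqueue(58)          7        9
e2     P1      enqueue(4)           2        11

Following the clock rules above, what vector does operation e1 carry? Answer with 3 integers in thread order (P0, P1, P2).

(1, 0, 1)

e3, invoked 3, has no incoming edges; only P2's bump applies → (0, 0, 1)
e2, invoked 2, has no incoming edges; only P1's bump applies → (0, 1, 0)
merge at e4 (invoked 5): VC(e3)=(0, 0, 1), own-thread bump on P2 → (0, 0, 2)
merge at e1 (invoked 1): VC(e3)=(0, 0, 1), own-thread bump on P0 → (1, 0, 1)
merge at e5 (invoked 7): VC(e4)=(0, 0, 2), own-thread bump on P2 → (0, 0, 3)
merge at e6 (invoked 10): VC(e5)=(0, 0, 3), own-thread bump on P2 → (0, 0, 4)
target: VC(e1) = (1, 0, 1)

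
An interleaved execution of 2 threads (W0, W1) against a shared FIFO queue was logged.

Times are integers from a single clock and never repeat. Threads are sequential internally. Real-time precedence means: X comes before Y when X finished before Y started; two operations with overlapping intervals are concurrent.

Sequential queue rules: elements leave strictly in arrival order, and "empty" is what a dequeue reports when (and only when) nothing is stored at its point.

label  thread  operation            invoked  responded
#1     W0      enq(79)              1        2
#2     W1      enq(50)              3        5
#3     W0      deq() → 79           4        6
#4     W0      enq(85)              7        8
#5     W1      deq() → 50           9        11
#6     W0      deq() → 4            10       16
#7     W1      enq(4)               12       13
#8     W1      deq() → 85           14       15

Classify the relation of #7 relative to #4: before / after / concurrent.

#7 spans [12,13], #4 spans [7,8]
resp(#4)=8 < inv(#7)=12

after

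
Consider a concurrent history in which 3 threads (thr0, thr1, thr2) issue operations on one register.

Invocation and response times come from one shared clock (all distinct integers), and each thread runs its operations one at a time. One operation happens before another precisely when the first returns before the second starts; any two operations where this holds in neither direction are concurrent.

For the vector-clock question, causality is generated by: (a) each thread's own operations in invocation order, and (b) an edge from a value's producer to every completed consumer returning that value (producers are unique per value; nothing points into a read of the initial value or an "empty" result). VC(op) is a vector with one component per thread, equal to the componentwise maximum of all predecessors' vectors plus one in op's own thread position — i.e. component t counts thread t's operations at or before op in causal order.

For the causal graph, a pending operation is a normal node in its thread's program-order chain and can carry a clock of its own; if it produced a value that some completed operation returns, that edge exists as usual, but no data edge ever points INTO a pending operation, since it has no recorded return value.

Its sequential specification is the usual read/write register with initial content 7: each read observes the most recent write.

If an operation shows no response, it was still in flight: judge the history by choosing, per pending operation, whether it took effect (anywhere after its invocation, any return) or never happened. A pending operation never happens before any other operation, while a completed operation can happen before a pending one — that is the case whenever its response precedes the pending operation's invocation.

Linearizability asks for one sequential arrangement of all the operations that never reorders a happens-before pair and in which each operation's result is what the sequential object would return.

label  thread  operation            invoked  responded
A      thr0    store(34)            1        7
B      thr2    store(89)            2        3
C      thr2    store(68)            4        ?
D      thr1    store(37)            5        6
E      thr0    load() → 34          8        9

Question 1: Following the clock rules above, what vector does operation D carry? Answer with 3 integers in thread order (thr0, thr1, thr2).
Answer: (0, 1, 0)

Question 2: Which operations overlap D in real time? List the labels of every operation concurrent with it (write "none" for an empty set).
Answer: A, C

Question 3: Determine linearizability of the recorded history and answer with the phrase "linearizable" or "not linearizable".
linearizable

one valid linearization: B, C, D, A, E
1. B store(89), leaving value 89
2. C store(68) (pending, included), leaving value 68
3. D store(37), leaving value 37
4. A store(34), leaving value 34
5. E load() → 34, leaving value 34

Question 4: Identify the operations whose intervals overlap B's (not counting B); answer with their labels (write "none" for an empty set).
Answer: A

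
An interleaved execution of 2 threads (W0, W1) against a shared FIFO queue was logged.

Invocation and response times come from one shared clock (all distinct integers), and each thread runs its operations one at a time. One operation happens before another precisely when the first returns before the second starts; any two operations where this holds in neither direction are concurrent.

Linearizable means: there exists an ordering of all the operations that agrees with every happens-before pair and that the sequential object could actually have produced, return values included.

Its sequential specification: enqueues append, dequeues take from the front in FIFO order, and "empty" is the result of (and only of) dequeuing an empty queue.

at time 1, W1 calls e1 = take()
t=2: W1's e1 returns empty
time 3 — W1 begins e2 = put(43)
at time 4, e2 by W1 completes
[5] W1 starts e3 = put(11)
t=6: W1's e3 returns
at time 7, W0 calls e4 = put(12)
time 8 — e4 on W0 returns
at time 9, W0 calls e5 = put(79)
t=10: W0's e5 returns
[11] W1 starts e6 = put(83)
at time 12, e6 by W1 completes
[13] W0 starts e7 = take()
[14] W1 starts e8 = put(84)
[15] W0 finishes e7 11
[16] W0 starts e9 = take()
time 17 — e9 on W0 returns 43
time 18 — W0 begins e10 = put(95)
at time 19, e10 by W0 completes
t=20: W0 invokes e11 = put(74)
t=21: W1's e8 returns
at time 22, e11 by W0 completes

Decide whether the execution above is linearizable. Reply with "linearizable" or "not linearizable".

not linearizable

cut after 14 events: linearizable; cut after 15 events (e7 responds, time 15): not linearizable
the sole real-time-consistent order of 7 completed operations fails the FIFO queue replay
including or dropping the 1 pending operation (e8) in any combination fails
one such order, e1, e2, e3, e4, e5, e6, e7 (pending dropped), breaks at step 7 where e7 take() → 11 is illegal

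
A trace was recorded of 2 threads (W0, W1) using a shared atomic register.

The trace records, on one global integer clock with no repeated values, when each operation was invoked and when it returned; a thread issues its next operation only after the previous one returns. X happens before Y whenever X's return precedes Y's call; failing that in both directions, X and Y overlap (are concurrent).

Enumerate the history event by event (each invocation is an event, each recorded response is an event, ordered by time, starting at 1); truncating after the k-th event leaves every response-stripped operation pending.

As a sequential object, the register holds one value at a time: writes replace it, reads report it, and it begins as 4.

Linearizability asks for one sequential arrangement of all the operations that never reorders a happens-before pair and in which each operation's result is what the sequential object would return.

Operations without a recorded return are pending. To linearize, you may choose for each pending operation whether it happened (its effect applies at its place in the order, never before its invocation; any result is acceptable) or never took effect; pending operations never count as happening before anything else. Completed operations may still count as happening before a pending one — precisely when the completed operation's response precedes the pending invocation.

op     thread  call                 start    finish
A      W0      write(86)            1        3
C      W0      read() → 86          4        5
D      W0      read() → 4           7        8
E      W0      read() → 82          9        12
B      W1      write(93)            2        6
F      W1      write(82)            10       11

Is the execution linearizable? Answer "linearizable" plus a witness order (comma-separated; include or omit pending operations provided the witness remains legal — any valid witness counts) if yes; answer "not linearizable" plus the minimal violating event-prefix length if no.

not linearizable — minimal violating prefix: 8 events

the violation lands at event 8, D's response at time 8: events 1..7 linearize, events 1..8 do not
3 orders of the 4 completed atomic register ops respect real time; none is legal
for example A, B, C, D fails at step 3: C read() → 86 is not legal there
for example A, C, B, D fails at step 4: D read() → 4 is not legal there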